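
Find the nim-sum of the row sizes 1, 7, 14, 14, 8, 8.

6

Bitwise XOR of the heap sizes:
  0001  (1)
  0111  (7)
  1110  (14)
  1110  (14)
  1000  (8)
  1000  (8)
  ----
  0110  (6)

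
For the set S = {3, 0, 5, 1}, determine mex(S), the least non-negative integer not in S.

The values 0, 1 are all present; 2 is the first non-negative integer missing from the set.

2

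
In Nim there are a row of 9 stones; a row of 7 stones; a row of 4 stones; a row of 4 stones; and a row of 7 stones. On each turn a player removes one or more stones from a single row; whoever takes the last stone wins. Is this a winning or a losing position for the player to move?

Winning position

Compute the nim-sum pairwise:
9 XOR 7 = 14
14 XOR 4 = 10
10 XOR 4 = 14
14 XOR 7 = 9
The nim-sum is 9 ≠ 0, so this is an N-position: the player to move can win.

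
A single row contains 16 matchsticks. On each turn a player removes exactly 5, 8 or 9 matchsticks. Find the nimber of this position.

0

Compute g(0), g(1), … for moves {5, 8, 9}:
k:     0  1  2  3  4  5  6  7  8  9 10 11 12 13 14 15 16
g(k):  0  0  0  0  0  1  1  1  1  1  2  2  2  2  0  0  0
So g(16) = 0.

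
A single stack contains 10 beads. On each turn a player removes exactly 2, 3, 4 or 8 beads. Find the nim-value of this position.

2

Compute g(0), g(1), … for moves {2, 3, 4, 8}:
k:     0  1  2  3  4  5  6  7  8  9 10
g(k):  0  0  1  1  2  2  0  0  1  1  2
So g(10) = 2.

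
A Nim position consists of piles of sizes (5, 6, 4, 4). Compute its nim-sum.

3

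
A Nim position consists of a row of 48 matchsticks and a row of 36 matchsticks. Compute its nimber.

20

Compute the nim-sum pairwise:
48 ⊕ 36 = 20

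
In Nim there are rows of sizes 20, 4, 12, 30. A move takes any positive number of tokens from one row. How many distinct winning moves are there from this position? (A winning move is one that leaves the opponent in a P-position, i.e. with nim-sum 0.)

Compute the nim-sum pairwise:
20 ⊕ 4 = 16
16 ⊕ 12 = 28
28 ⊕ 30 = 2
The overall nim-sum is X = 2. A row of size p has a winning move iff p XOR X < p (reduce it to p XOR X).
  20: 20 XOR 2 = 22 ≥ 20 — no move.
  4: 4 XOR 2 = 6 ≥ 4 — no move.
  12: 12 XOR 2 = 14 ≥ 12 — no move.
  30: 30 XOR 2 = 28 < 30 — winning move (to 28).
That gives 1 winning move.

1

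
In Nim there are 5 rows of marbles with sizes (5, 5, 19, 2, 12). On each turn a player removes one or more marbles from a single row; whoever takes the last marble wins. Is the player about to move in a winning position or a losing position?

Nim-sum: 5 ⊕ 5 ⊕ 19 ⊕ 2 ⊕ 12 = 29.
The nim-sum is 29 ≠ 0, so this is an N-position: the player to move can win.

Winning position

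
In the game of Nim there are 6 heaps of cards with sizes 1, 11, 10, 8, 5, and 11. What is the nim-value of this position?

6

Bitwise XOR of the heap sizes:
  0001  (1)
  1011  (11)
  1010  (10)
  1000  (8)
  0101  (5)
  1011  (11)
  ----
  0110  (6)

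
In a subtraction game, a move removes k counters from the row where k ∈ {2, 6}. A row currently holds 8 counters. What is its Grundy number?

Build the Grundy sequence with g(k) = mex{g(k−s) : s ∈ {2, 6}, s ≤ k}:
k:     0  1  2  3  4  5  6  7  8
g(k):  0  0  1  1  0  0  1  1  0
So g(8) = 0.

0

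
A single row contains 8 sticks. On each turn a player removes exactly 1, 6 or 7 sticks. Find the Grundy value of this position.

Grundy values for subtraction set {1, 6, 7}:
g(0) = mex{} = 0
g(1) = mex{0} = 1
g(2) = mex{1} = 0
g(3) = mex{0} = 1
g(4) = mex{1} = 0
g(5) = mex{0} = 1
g(6) = mex{0,1} = 2
g(7) = mex{0,1,2} = 3
g(8) = mex{0,1,3} = 2
So g(8) = 2.

2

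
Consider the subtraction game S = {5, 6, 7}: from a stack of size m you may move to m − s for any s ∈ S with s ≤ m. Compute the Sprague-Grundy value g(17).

Compute g(0), g(1), … for moves {5, 6, 7}:
k:     0  1  2  3  4  5  6  7  8  9 10 11 12 13 14 15 16 17
g(k):  0  0  0  0  0  1  1  1  1  1  2  2  0  0  0  0  0  1
So g(17) = 1.

1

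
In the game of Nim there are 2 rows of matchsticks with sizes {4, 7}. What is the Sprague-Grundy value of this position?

3

Compute the nim-sum pairwise:
4 ^ 7 = 3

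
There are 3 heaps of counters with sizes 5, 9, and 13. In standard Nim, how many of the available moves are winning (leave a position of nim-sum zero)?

3

Nim-sum: 5 ^ 9 ^ 13 = 1.
The overall nim-sum is X = 1. A heap of size p has a winning move iff p XOR X < p (reduce it to p XOR X).
  5: 5 XOR 1 = 4 < 5 — winning move (to 4).
  9: 9 XOR 1 = 8 < 9 — winning move (to 8).
  13: 13 XOR 1 = 12 < 13 — winning move (to 12).
That gives 3 winning moves.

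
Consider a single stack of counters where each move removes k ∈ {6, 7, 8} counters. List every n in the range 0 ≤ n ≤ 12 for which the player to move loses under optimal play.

0, 1, 2, 3, 4, 5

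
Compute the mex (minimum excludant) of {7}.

0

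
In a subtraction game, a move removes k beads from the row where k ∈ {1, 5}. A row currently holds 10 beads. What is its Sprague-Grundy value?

0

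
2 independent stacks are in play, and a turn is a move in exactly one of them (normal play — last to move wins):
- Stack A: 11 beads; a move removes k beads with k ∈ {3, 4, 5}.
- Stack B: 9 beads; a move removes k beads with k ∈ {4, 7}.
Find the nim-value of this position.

3

For stack A, compute g(0), g(1), … with moves {3, 4, 5}:
g(0) = mex{} = 0
g(1) = mex{} = 0
g(2) = mex{} = 0
g(3) = mex{0} = 1
g(4) = mex{0} = 1
g(5) = mex{0} = 1
g(6) = mex{0,1} = 2
g(7) = mex{0,1} = 2
g(8) = mex{1} = 0
g(9) = mex{1,2} = 0
g(10) = mex{1,2} = 0
g(11) = mex{0,2} = 1
So g(11) = 1.
For stack B, compute g(0), g(1), … with moves {4, 7}:
g(0) = mex{} = 0
g(1) = mex{} = 0
g(2) = mex{} = 0
g(3) = mex{} = 0
g(4) = mex{0} = 1
g(5) = mex{0} = 1
g(6) = mex{0} = 1
g(7) = mex{0} = 1
g(8) = mex{0,1} = 2
g(9) = mex{0,1} = 2
So g(9) = 2.
The value of a disjunctive sum is the nim-sum of the parts.
Combined value = 1 XOR 2 = 3.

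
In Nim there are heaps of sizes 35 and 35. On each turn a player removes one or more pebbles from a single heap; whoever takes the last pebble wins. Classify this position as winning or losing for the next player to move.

Nim-sum: 35 ⊕ 35 = 0.
The nim-sum is 0, so this is a P-position: the player to move is in a losing position under optimal play.

Losing position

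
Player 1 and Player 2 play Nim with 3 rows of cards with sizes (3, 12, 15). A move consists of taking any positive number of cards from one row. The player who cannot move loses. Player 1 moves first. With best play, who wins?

Nim-sum: 3 ⊕ 12 ⊕ 15 = 0.
The nim-sum is 0, so this is a P-position: the player to move is in a losing position under optimal play; Player 1 is about to move from it and so loses — Player 2 wins.

Player 2 wins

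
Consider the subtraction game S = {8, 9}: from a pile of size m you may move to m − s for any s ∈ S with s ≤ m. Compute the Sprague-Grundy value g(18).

Build the Grundy sequence with g(k) = mex{g(k−s) : s ∈ {8, 9}, s ≤ k}:
k:     0  1  2  3  4  5  6  7  8  9 10 11 12 13 14 15 16 17 18
g(k):  0  0  0  0  0  0  0  0  1  1  1  1  1  1  1  1  2  0  0
So g(18) = 0.

0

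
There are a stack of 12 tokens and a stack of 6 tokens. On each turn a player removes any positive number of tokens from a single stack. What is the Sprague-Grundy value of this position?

Write each in binary and XOR column by column:
  1100  (12)
  0110  (6)
  ----
  1010  (10)

10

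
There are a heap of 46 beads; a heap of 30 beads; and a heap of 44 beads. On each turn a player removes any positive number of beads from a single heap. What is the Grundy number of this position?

28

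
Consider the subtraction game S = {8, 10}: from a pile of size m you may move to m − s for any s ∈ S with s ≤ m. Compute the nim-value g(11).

Compute g(0), g(1), … for moves {8, 10}:
k:     0  1  2  3  4  5  6  7  8  9 10 11
g(k):  0  0  0  0  0  0  0  0  1  1  1  1
So g(11) = 1.

1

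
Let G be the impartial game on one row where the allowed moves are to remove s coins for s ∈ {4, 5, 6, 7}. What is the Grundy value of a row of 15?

1

Build the Grundy sequence with g(k) = mex{g(k−s) : s ∈ {4, 5, 6, 7}, s ≤ k}:
k:     0  1  2  3  4  5  6  7  8  9 10 11 12 13 14 15
g(k):  0  0  0  0  1  1  1  1  2  2  2  0  0  0  0  1
So g(15) = 1.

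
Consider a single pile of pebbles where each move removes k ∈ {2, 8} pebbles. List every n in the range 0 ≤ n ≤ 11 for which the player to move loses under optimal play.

0, 1, 4, 5, 10, 11

Build the Grundy sequence with g(k) = mex{g(k−s) : s ∈ {2, 8}, s ≤ k}:
g(0) = mex{} = 0
g(1) = mex{} = 0
g(2) = mex{0} = 1
g(3) = mex{0} = 1
g(4) = mex{1} = 0
g(5) = mex{1} = 0
g(6) = mex{0} = 1
g(7) = mex{0} = 1
g(8) = mex{0,1} = 2
g(9) = mex{0,1} = 2
g(10) = mex{1,2} = 0
g(11) = mex{1,2} = 0
The P-positions (g = 0) in 0..11 are 0, 1, 4, 5, 10, 11.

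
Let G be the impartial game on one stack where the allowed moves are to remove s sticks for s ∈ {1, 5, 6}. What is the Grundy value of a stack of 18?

3

Compute g(0), g(1), … for moves {1, 5, 6}:
k:     0  1  2  3  4  5  6  7  8  9 10 11 12 13 14 15 16 17 18
g(k):  0  1  0  1  0  1  2  3  2  3  2  0  1  0  1  0  1  2  3
So g(18) = 3.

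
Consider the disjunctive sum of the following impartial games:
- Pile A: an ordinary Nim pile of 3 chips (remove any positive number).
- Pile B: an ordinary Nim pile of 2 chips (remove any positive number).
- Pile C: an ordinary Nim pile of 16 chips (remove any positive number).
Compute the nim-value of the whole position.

17

Pile A is a plain Nim pile of size 3, so its Grundy value is 3.
Pile B is a plain Nim pile of size 2, so its Grundy value is 2.
Pile C is a plain Nim pile of size 16, so its Grundy value is 16.
The value of a disjunctive sum is the nim-sum of the parts.
Combined value = 3 ⊕ 2 ⊕ 16 = 17.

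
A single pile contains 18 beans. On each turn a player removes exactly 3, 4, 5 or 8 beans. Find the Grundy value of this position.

2

Build the Grundy sequence with g(k) = mex{g(k−s) : s ∈ {3, 4, 5, 8}, s ≤ k}:
k:     0  1  2  3  4  5  6  7  8  9 10 11 12 13 14 15 16 17 18
g(k):  0  0  0  1  1  1  2  2  2  3  3  0  0  0  1  1  1  2  2
So g(18) = 2.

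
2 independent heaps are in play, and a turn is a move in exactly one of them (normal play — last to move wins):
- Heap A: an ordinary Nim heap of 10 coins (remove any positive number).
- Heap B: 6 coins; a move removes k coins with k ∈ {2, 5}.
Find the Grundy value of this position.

Heap A is a plain Nim heap of size 10, so its Grundy value is 10.
Build the Grundy sequence for heap B with g(k) = mex{g(k−s) : s ∈ {2, 5}, s ≤ k}:
g(0) = mex{} = 0
g(1) = mex{} = 0
g(2) = mex{0} = 1
g(3) = mex{0} = 1
g(4) = mex{1} = 0
g(5) = mex{0,1} = 2
g(6) = mex{0} = 1
So g(6) = 1.
By the Sprague-Grundy theorem, the Grundy value of a sum of independent games is the XOR of the component values.
Combined value = 10 XOR 1 = 11.

11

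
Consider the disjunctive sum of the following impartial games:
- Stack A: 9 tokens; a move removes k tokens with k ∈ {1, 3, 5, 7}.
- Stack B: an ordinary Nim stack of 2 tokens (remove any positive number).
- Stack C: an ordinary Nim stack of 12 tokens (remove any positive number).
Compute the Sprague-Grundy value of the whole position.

15

For stack A, compute g(0), g(1), … with moves {1, 3, 5, 7}:
g(0) = mex{} = 0
g(1) = mex{0} = 1
g(2) = mex{1} = 0
g(3) = mex{0} = 1
g(4) = mex{1} = 0
g(5) = mex{0} = 1
g(6) = mex{1} = 0
g(7) = mex{0} = 1
g(8) = mex{1} = 0
g(9) = mex{0} = 1
So g(9) = 1.
Stack B is a plain Nim stack of size 2, so its Grundy value is 2.
Stack C is a plain Nim stack of size 12, so its Grundy value is 12.
By the Sprague-Grundy theorem, the Grundy value of a sum of independent games is the XOR of the component values.
Combined value = 1 ⊕ 2 ⊕ 12 = 15.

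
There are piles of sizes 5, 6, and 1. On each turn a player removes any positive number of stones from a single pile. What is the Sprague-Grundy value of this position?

Write each in binary and XOR column by column:
  101  (5)
  110  (6)
  001  (1)
  ---
  010  (2)

2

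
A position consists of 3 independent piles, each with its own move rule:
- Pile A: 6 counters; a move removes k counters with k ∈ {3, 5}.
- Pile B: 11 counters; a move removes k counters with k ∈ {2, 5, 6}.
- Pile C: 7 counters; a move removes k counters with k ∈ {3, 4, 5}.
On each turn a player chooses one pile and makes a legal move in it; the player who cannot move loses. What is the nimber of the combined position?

0

For pile A, compute g(0), g(1), … with moves {3, 5}:
k:     0  1  2  3  4  5  6
g(k):  0  0  0  1  1  1  2
So g(6) = 2.
For pile B, compute g(0), g(1), … with moves {2, 5, 6}:
k:     0  1  2  3  4  5  6  7  8  9 10 11
g(k):  0  0  1  1  0  2  1  3  0  2  1  0
So g(11) = 0.
For pile C, compute g(0), g(1), … with moves {3, 4, 5}:
k:     0  1  2  3  4  5  6  7
g(k):  0  0  0  1  1  1  2  2
So g(7) = 2.
The value of a disjunctive sum is the nim-sum of the parts.
Combined value = 2 XOR 0 XOR 2 = 0.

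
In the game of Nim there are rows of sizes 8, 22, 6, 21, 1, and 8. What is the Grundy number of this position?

4

Bitwise XOR of the heap sizes:
  01000  (8)
  10110  (22)
  00110  (6)
  10101  (21)
  00001  (1)
  01000  (8)
  -----
  00100  (4)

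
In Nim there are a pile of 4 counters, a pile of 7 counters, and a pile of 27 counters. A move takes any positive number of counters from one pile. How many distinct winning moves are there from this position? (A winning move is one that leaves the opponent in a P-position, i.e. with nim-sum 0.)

1

Bitwise XOR of the heap sizes:
  00100  (4)
  00111  (7)
  11011  (27)
  -----
  11000  (24)
The overall nim-sum is X = 24. A pile of size p has a winning move iff p XOR X < p (reduce it to p XOR X).
  4: 4 XOR 24 = 28 ≥ 4 — no move.
  7: 7 XOR 24 = 31 ≥ 7 — no move.
  27: 27 XOR 24 = 3 < 27 — winning move (to 3).
That gives 1 winning move.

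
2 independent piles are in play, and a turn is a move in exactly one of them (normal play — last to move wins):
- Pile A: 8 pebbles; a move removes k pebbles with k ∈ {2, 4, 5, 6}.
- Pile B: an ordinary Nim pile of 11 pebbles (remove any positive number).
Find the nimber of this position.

Build the Grundy sequence for pile A with g(k) = mex{g(k−s) : s ∈ {2, 4, 5, 6}, s ≤ k}:
g(0) = mex{} = 0
g(1) = mex{} = 0
g(2) = mex{0} = 1
g(3) = mex{0} = 1
g(4) = mex{0,1} = 2
g(5) = mex{0,1} = 2
g(6) = mex{0,1,2} = 3
g(7) = mex{0,1,2} = 3
g(8) = mex{1,2,3} = 0
So g(8) = 0.
Pile B is a plain Nim pile of size 11, so its Grundy value is 11.
By the Sprague-Grundy theorem, the Grundy value of a sum of independent games is the XOR of the component values.
Combined value = 0 XOR 11 = 11.

11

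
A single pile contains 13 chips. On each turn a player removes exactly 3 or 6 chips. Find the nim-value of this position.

Compute g(0), g(1), … for moves {3, 6}:
g(0) = mex{} = 0
g(1) = mex{} = 0
g(2) = mex{} = 0
g(3) = mex{0} = 1
g(4) = mex{0} = 1
g(5) = mex{0} = 1
g(6) = mex{0,1} = 2
g(7) = mex{0,1} = 2
g(8) = mex{0,1} = 2
g(9) = mex{1,2} = 0
g(10) = mex{1,2} = 0
g(11) = mex{1,2} = 0
g(12) = mex{0,2} = 1
g(13) = mex{0,2} = 1
So g(13) = 1.

1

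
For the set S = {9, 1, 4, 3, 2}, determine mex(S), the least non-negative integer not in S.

0 is not in the set, so the mex is 0.

0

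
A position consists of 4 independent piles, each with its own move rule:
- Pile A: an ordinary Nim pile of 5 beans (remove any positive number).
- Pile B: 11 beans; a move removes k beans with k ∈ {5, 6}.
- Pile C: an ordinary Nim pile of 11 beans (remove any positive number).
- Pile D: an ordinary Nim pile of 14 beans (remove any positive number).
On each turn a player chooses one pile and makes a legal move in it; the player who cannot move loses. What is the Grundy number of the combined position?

Pile A is a plain Nim pile of size 5, so its Grundy value is 5.
Build the Grundy sequence for pile B with g(k) = mex{g(k−s) : s ∈ {5, 6}, s ≤ k}:
k:     0  1  2  3  4  5  6  7  8  9 10 11
g(k):  0  0  0  0  0  1  1  1  1  1  2  0
So g(11) = 0.
Pile C is a plain Nim pile of size 11, so its Grundy value is 11.
Pile D is a plain Nim pile of size 14, so its Grundy value is 14.
By the Sprague-Grundy theorem, the Grundy value of a sum of independent games is the XOR of the component values.
Combined value = 5 ⊕ 0 ⊕ 11 ⊕ 14 = 0.

0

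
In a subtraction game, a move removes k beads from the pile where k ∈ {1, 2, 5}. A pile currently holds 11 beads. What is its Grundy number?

2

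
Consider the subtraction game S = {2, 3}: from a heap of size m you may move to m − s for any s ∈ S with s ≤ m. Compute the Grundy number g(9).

Build the Grundy sequence with g(k) = mex{g(k−s) : s ∈ {2, 3}, s ≤ k}:
k:     0  1  2  3  4  5  6  7  8  9
g(k):  0  0  1  1  2  0  0  1  1  2
So g(9) = 2.

2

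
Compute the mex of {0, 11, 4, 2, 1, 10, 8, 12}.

The values 0, 1, 2 are all present; 3 is the first non-negative integer missing from the set.

3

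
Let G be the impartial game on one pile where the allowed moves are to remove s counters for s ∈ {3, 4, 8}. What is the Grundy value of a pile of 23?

3

Compute g(0), g(1), … for moves {3, 4, 8}:
k:     0  1  2  3  4  5  6  7  8  9 10 11 12 13 14 15 16 17 18 19 20 21 22 23
g(k):  0  0  0  1  1  1  2  0  2  3  1  3  0  0  0  1  1  1  2  0  2  3  1  3
So g(23) = 3.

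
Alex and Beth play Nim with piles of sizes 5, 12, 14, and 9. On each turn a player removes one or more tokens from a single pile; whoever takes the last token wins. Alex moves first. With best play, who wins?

Alex wins

Compute the nim-sum pairwise:
5 ⊕ 12 = 9
9 ⊕ 14 = 7
7 ⊕ 9 = 14
The nim-sum is 14 ≠ 0, so this is an N-position: the player to move can win; Alex has a winning move.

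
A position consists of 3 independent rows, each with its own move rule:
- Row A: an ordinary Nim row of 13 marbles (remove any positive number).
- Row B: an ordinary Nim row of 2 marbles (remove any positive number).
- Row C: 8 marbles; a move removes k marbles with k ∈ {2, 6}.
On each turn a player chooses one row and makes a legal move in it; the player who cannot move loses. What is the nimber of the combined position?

15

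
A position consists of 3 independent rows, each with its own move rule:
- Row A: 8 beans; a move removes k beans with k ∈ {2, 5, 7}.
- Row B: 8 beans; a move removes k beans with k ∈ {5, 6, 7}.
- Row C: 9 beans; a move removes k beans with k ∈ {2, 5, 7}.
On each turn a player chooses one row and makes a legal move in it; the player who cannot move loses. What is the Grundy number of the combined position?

1

Grundy values for row A (subtraction set {2, 5, 7}):
k:     0  1  2  3  4  5  6  7  8
g(k):  0  0  1  1  0  2  1  3  2
So g(8) = 2.
For row B, compute g(0), g(1), … with moves {5, 6, 7}:
k:     0  1  2  3  4  5  6  7  8
g(k):  0  0  0  0  0  1  1  1  1
So g(8) = 1.
For row C, compute g(0), g(1), … with moves {2, 5, 7}:
k:     0  1  2  3  4  5  6  7  8  9
g(k):  0  0  1  1  0  2  1  3  2  2
So g(9) = 2.
By the Sprague-Grundy theorem, the Grundy value of a sum of independent games is the XOR of the component values.
Combined value = 2 XOR 1 XOR 2 = 1.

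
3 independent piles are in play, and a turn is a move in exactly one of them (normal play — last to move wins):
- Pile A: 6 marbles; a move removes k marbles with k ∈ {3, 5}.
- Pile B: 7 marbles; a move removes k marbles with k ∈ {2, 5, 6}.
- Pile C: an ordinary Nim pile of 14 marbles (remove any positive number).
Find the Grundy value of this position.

15

Grundy values for pile A (subtraction set {3, 5}):
g(0) = mex{} = 0
g(1) = mex{} = 0
g(2) = mex{} = 0
g(3) = mex{0} = 1
g(4) = mex{0} = 1
g(5) = mex{0} = 1
g(6) = mex{0,1} = 2
So g(6) = 2.
For pile B, compute g(0), g(1), … with moves {2, 5, 6}:
g(0) = mex{} = 0
g(1) = mex{} = 0
g(2) = mex{0} = 1
g(3) = mex{0} = 1
g(4) = mex{1} = 0
g(5) = mex{0,1} = 2
g(6) = mex{0} = 1
g(7) = mex{0,1,2} = 3
So g(7) = 3.
Pile C is a plain Nim pile of size 14, so its Grundy value is 14.
The value of a disjunctive sum is the nim-sum of the parts.
Combined value = 2 XOR 3 XOR 14 = 15.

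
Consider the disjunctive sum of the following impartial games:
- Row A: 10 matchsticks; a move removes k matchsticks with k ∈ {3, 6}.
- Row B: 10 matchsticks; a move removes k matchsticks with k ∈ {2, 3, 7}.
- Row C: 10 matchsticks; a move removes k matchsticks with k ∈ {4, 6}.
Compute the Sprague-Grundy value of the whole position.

Grundy values for row A (subtraction set {3, 6}):
k:     0  1  2  3  4  5  6  7  8  9 10
g(k):  0  0  0  1  1  1  2  2  2  0  0
So g(10) = 0.
Grundy values for row B (subtraction set {2, 3, 7}):
g(0) = mex{} = 0
g(1) = mex{} = 0
g(2) = mex{0} = 1
g(3) = mex{0} = 1
g(4) = mex{0,1} = 2
g(5) = mex{1} = 0
g(6) = mex{1,2} = 0
g(7) = mex{0,2} = 1
g(8) = mex{0} = 1
g(9) = mex{0,1} = 2
g(10) = mex{1} = 0
So g(10) = 0.
For row C, compute g(0), g(1), … with moves {4, 6}:
k:     0  1  2  3  4  5  6  7  8  9 10
g(k):  0  0  0  0  1  1  1  1  2  2  0
So g(10) = 0.
By the Sprague-Grundy theorem, the Grundy value of a sum of independent games is the XOR of the component values.
Combined value = 0 XOR 0 XOR 0 = 0.

0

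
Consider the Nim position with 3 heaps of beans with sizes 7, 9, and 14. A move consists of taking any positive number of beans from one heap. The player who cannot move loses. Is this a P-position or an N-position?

Nim-sum: 7 ⊕ 9 ⊕ 14 = 0.
The nim-sum is 0, so this is a P-position: the player to move is in a losing position under optimal play.

P-position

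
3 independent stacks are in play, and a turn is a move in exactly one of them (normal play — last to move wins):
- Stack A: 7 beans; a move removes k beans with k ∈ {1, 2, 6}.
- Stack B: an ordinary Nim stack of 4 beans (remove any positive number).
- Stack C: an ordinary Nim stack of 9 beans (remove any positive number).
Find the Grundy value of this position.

13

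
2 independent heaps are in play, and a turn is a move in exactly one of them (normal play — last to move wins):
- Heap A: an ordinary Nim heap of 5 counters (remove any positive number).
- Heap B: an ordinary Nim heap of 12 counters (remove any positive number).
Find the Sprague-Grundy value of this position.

Heap A is a plain Nim heap of size 5, so its Grundy value is 5.
Heap B is a plain Nim heap of size 12, so its Grundy value is 12.
The value of a disjunctive sum is the nim-sum of the parts.
Combined value = 5 ⊕ 12 = 9.

9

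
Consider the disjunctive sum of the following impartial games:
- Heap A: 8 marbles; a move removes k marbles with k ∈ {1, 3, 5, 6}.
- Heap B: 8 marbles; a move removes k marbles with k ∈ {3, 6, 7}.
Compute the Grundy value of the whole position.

For heap A, compute g(0), g(1), … with moves {1, 3, 5, 6}:
k:     0  1  2  3  4  5  6  7  8
g(k):  0  1  0  1  0  1  2  3  2
So g(8) = 2.
Grundy values for heap B (subtraction set {3, 6, 7}):
k:     0  1  2  3  4  5  6  7  8
g(k):  0  0  0  1  1  1  2  2  2
So g(8) = 2.
By the Sprague-Grundy theorem, the Grundy value of a sum of independent games is the XOR of the component values.
Combined value = 2 ⊕ 2 = 0.

0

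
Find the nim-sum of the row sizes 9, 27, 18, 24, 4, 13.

17

Compute the nim-sum pairwise:
9 ^ 27 = 18
18 ^ 18 = 0
0 ^ 24 = 24
24 ^ 4 = 28
28 ^ 13 = 17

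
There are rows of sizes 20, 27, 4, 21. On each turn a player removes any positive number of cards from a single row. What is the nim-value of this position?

30

Compute the nim-sum pairwise:
20 XOR 27 = 15
15 XOR 4 = 11
11 XOR 21 = 30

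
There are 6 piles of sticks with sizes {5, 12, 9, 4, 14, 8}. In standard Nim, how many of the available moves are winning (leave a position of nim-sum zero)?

1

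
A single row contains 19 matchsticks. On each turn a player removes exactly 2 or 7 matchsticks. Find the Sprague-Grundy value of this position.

Build the Grundy sequence with g(k) = mex{g(k−s) : s ∈ {2, 7}, s ≤ k}:
k:     0  1  2  3  4  5  6  7  8  9 10 11 12 13 14 15 16 17 18 19
g(k):  0  0  1  1  0  0  1  1  2  0  0  1  1  0  0  1  1  2  0  0
So g(19) = 0.

0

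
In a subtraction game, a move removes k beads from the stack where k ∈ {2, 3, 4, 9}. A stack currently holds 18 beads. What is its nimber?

Grundy values for subtraction set {2, 3, 4, 9}:
k:     0  1  2  3  4  5  6  7  8  9 10 11 12 13 14 15 16 17 18
g(k):  0  0  1  1  2  2  0  0  1  1  2  2  0  0  1  1  2  2  0
So g(18) = 0.

0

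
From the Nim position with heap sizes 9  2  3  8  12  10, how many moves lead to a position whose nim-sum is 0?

Nim-sum: 9 ^ 2 ^ 3 ^ 8 ^ 12 ^ 10 = 6.
The overall nim-sum is X = 6. A heap of size p has a winning move iff p XOR X < p (reduce it to p XOR X).
  9: 9 XOR 6 = 15 ≥ 9 — no move.
  2: 2 XOR 6 = 4 ≥ 2 — no move.
  3: 3 XOR 6 = 5 ≥ 3 — no move.
  8: 8 XOR 6 = 14 ≥ 8 — no move.
  12: 12 XOR 6 = 10 < 12 — winning move (to 10).
  10: 10 XOR 6 = 12 ≥ 10 — no move.
That gives 1 winning move.

1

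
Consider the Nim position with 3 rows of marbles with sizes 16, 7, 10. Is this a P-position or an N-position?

N-position

Nim-sum: 16 ^ 7 ^ 10 = 29.
The nim-sum is 29 ≠ 0, so this is an N-position: the player to move can win.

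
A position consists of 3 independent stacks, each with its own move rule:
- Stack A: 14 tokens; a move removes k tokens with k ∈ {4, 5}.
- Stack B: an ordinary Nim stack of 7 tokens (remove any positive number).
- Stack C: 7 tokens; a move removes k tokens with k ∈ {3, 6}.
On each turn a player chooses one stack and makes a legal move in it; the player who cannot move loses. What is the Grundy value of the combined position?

4

Grundy values for stack A (subtraction set {4, 5}):
k:     0  1  2  3  4  5  6  7  8  9 10 11 12 13 14
g(k):  0  0  0  0  1  1  1  1  2  0  0  0  0  1  1
So g(14) = 1.
Stack B is a plain Nim stack of size 7, so its Grundy value is 7.
Build the Grundy sequence for stack C with g(k) = mex{g(k−s) : s ∈ {3, 6}, s ≤ k}:
k:     0  1  2  3  4  5  6  7
g(k):  0  0  0  1  1  1  2  2
So g(7) = 2.
The value of a disjunctive sum is the nim-sum of the parts.
Combined value = 1 ⊕ 7 ⊕ 2 = 4.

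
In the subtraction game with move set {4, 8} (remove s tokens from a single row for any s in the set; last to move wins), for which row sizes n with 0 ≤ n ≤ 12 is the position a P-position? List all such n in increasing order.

0, 1, 2, 3, 12

Compute g(0), g(1), … for moves {4, 8}:
g(0) = mex{} = 0
g(1) = mex{} = 0
g(2) = mex{} = 0
g(3) = mex{} = 0
g(4) = mex{0} = 1
g(5) = mex{0} = 1
g(6) = mex{0} = 1
g(7) = mex{0} = 1
g(8) = mex{0,1} = 2
g(9) = mex{0,1} = 2
g(10) = mex{0,1} = 2
g(11) = mex{0,1} = 2
g(12) = mex{1,2} = 0
The P-positions (g = 0) in 0..12 are 0, 1, 2, 3, 12.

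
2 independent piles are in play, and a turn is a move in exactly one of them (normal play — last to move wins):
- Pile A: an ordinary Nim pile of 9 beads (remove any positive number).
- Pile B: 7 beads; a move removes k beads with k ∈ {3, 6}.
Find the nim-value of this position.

Pile A is a plain Nim pile of size 9, so its Grundy value is 9.
Grundy values for pile B (subtraction set {3, 6}):
k:     0  1  2  3  4  5  6  7
g(k):  0  0  0  1  1  1  2  2
So g(7) = 2.
By the Sprague-Grundy theorem, the Grundy value of a sum of independent games is the XOR of the component values.
Combined value = 9 XOR 2 = 11.

11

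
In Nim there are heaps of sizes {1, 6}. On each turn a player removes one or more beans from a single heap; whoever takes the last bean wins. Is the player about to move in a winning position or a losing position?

Winning position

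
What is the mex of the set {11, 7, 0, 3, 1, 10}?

2

The values 0, 1 are all present; 2 is the first non-negative integer missing from the set.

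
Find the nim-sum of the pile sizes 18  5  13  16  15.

5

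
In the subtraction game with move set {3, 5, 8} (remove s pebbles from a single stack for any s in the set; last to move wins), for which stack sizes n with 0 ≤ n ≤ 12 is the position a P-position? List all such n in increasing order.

Grundy values for subtraction set {3, 5, 8}:
g(0) = mex{} = 0
g(1) = mex{} = 0
g(2) = mex{} = 0
g(3) = mex{0} = 1
g(4) = mex{0} = 1
g(5) = mex{0} = 1
g(6) = mex{0,1} = 2
g(7) = mex{0,1} = 2
g(8) = mex{0,1} = 2
g(9) = mex{0,1,2} = 3
g(10) = mex{0,1,2} = 3
g(11) = mex{1,2} = 0
g(12) = mex{1,2,3} = 0
The P-positions (g = 0) in 0..12 are 0, 1, 2, 11, 12.

0, 1, 2, 11, 12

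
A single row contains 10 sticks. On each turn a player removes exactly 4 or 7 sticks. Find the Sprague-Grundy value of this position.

Build the Grundy sequence with g(k) = mex{g(k−s) : s ∈ {4, 7}, s ≤ k}:
k:     0  1  2  3  4  5  6  7  8  9 10
g(k):  0  0  0  0  1  1  1  1  2  2  2
So g(10) = 2.

2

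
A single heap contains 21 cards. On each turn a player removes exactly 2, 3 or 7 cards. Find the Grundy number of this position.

0

Compute g(0), g(1), … for moves {2, 3, 7}:
k:     0  1  2  3  4  5  6  7  8  9 10 11 12 13 14 15 16 17 18 19 20 21
g(k):  0  0  1  1  2  0  0  1  1  2  0  0  1  1  2  0  0  1  1  2  0  0
So g(21) = 0.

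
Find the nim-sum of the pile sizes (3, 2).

1

Compute the nim-sum pairwise:
3 ^ 2 = 1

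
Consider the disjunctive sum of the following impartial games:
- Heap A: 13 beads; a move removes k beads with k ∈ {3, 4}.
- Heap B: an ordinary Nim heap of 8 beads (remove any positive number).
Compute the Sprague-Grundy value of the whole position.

Build the Grundy sequence for heap A with g(k) = mex{g(k−s) : s ∈ {3, 4}, s ≤ k}:
g(0) = mex{} = 0
g(1) = mex{} = 0
g(2) = mex{} = 0
g(3) = mex{0} = 1
g(4) = mex{0} = 1
g(5) = mex{0} = 1
g(6) = mex{0,1} = 2
g(7) = mex{1} = 0
g(8) = mex{1} = 0
g(9) = mex{1,2} = 0
g(10) = mex{0,2} = 1
g(11) = mex{0} = 1
g(12) = mex{0} = 1
g(13) = mex{0,1} = 2
So g(13) = 2.
Heap B is a plain Nim heap of size 8, so its Grundy value is 8.
The value of a disjunctive sum is the nim-sum of the parts.
Combined value = 2 XOR 8 = 10.

10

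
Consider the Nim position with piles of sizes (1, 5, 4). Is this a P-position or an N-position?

Write each in binary and XOR column by column:
  001  (1)
  101  (5)
  100  (4)
  ---
  000  (0)
The nim-sum is 0, so this is a P-position: the player to move is in a losing position under optimal play.

P-position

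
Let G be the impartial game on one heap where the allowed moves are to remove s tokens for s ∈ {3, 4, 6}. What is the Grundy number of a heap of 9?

0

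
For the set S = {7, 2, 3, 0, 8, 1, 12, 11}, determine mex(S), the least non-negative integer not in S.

4

The values 0, 1, 2, 3 are all present; 4 is the first non-negative integer missing from the set.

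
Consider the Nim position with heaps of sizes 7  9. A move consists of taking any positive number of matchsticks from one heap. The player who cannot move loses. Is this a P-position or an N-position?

Write each in binary and XOR column by column:
  0111  (7)
  1001  (9)
  ----
  1110  (14)
The nim-sum is 14 ≠ 0, so this is an N-position: the player to move can win.

N-position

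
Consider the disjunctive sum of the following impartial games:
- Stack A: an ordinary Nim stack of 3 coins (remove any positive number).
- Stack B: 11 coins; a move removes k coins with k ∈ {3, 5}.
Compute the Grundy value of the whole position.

Stack A is a plain Nim stack of size 3, so its Grundy value is 3.
Grundy values for stack B (subtraction set {3, 5}):
g(0) = mex{} = 0
g(1) = mex{} = 0
g(2) = mex{} = 0
g(3) = mex{0} = 1
g(4) = mex{0} = 1
g(5) = mex{0} = 1
g(6) = mex{0,1} = 2
g(7) = mex{0,1} = 2
g(8) = mex{1} = 0
g(9) = mex{1,2} = 0
g(10) = mex{1,2} = 0
g(11) = mex{0,2} = 1
So g(11) = 1.
By the Sprague-Grundy theorem, the Grundy value of a sum of independent games is the XOR of the component values.
Combined value = 3 XOR 1 = 2.

2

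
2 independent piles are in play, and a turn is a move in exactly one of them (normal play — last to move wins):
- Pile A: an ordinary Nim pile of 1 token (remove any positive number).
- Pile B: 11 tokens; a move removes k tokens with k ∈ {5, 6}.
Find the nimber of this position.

1

Pile A is a plain Nim pile of size 1, so its Grundy value is 1.
Grundy values for pile B (subtraction set {5, 6}):
k:     0  1  2  3  4  5  6  7  8  9 10 11
g(k):  0  0  0  0  0  1  1  1  1  1  2  0
So g(11) = 0.
The value of a disjunctive sum is the nim-sum of the parts.
Combined value = 1 ⊕ 0 = 1.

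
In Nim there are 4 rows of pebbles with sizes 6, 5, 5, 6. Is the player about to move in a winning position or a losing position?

Bitwise XOR of the heap sizes:
  110  (6)
  101  (5)
  101  (5)
  110  (6)
  ---
  000  (0)
The nim-sum is 0, so this is a P-position: the player to move is in a losing position under optimal play.

Losing position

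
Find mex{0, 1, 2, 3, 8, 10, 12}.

4

The values 0, 1, 2, 3 are all present; 4 is the first non-negative integer missing from the set.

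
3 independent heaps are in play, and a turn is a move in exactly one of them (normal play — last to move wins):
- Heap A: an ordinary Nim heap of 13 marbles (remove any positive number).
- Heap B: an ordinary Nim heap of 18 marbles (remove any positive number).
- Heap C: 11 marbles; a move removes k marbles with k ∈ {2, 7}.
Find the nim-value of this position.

30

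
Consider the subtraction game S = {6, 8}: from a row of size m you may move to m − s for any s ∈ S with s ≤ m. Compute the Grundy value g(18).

Compute g(0), g(1), … for moves {6, 8}:
k:     0  1  2  3  4  5  6  7  8  9 10 11 12 13 14 15 16 17 18
g(k):  0  0  0  0  0  0  1  1  1  1  1  1  2  2  0  0  0  0  0
So g(18) = 0.

0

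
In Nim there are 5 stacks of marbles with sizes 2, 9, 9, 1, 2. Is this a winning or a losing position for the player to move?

Nim-sum: 2 ⊕ 9 ⊕ 9 ⊕ 1 ⊕ 2 = 1.
The nim-sum is 1 ≠ 0, so this is an N-position: the player to move can win.

Winning position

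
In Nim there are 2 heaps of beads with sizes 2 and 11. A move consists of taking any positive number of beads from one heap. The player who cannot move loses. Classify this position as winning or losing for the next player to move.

Winning position

Nim-sum: 2 ⊕ 11 = 9.
The nim-sum is 9 ≠ 0, so this is an N-position: the player to move can win.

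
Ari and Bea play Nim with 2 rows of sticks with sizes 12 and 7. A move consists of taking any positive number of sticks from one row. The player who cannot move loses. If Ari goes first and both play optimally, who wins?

Compute the nim-sum pairwise:
12 ⊕ 7 = 11
The nim-sum is 11 ≠ 0, so this is an N-position: the player to move can win; Ari has a winning move.

Ari wins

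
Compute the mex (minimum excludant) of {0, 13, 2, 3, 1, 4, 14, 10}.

The values 0, 1, 2, 3, 4 are all present; 5 is the first non-negative integer missing from the set.

5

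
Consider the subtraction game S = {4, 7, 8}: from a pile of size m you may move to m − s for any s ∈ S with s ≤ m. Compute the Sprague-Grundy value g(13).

Grundy values for subtraction set {4, 7, 8}:
g(0) = mex{} = 0
g(1) = mex{} = 0
g(2) = mex{} = 0
g(3) = mex{} = 0
g(4) = mex{0} = 1
g(5) = mex{0} = 1
g(6) = mex{0} = 1
g(7) = mex{0} = 1
g(8) = mex{0,1} = 2
g(9) = mex{0,1} = 2
g(10) = mex{0,1} = 2
g(11) = mex{0,1} = 2
g(12) = mex{1,2} = 0
g(13) = mex{1,2} = 0
So g(13) = 0.

0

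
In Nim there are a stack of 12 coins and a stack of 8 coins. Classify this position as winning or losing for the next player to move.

Nim-sum: 12 ^ 8 = 4.
The nim-sum is 4 ≠ 0, so this is an N-position: the player to move can win.

Winning position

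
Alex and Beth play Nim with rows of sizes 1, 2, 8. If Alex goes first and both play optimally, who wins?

Compute the nim-sum pairwise:
1 ⊕ 2 = 3
3 ⊕ 8 = 11
The nim-sum is 11 ≠ 0, so this is an N-position: the player to move can win; Alex has a winning move.

Alex wins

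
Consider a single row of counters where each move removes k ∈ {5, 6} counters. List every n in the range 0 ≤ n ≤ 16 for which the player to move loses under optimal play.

0, 1, 2, 3, 4, 11, 12, 13, 14, 15

Compute g(0), g(1), … for moves {5, 6}:
k:     0  1  2  3  4  5  6  7  8  9 10 11 12 13 14 15 16
g(k):  0  0  0  0  0  1  1  1  1  1  2  0  0  0  0  0  1
The P-positions (g = 0) in 0..16 are 0, 1, 2, 3, 4, 11, 12, 13, 14, 15.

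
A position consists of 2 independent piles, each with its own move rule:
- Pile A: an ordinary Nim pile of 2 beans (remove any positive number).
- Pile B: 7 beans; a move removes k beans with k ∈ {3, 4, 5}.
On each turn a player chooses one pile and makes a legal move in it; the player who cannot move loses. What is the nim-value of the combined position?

0

Pile A is a plain Nim pile of size 2, so its Grundy value is 2.
For pile B, compute g(0), g(1), … with moves {3, 4, 5}:
g(0) = mex{} = 0
g(1) = mex{} = 0
g(2) = mex{} = 0
g(3) = mex{0} = 1
g(4) = mex{0} = 1
g(5) = mex{0} = 1
g(6) = mex{0,1} = 2
g(7) = mex{0,1} = 2
So g(7) = 2.
The value of a disjunctive sum is the nim-sum of the parts.
Combined value = 2 ⊕ 2 = 0.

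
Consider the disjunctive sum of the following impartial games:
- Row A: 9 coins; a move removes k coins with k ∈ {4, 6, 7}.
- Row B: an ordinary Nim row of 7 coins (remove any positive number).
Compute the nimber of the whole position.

Grundy values for row A (subtraction set {4, 6, 7}):
g(0) = mex{} = 0
g(1) = mex{} = 0
g(2) = mex{} = 0
g(3) = mex{} = 0
g(4) = mex{0} = 1
g(5) = mex{0} = 1
g(6) = mex{0} = 1
g(7) = mex{0} = 1
g(8) = mex{0,1} = 2
g(9) = mex{0,1} = 2
So g(9) = 2.
Row B is a plain Nim row of size 7, so its Grundy value is 7.
By the Sprague-Grundy theorem, the Grundy value of a sum of independent games is the XOR of the component values.
Combined value = 2 XOR 7 = 5.

5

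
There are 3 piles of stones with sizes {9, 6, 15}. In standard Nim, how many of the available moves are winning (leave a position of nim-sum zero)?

0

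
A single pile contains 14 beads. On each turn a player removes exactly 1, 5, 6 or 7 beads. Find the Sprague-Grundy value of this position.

Compute g(0), g(1), … for moves {1, 5, 6, 7}:
k:     0  1  2  3  4  5  6  7  8  9 10 11 12 13 14
g(k):  0  1  0  1  0  1  2  3  2  3  2  3  0  1  0
So g(14) = 0.

0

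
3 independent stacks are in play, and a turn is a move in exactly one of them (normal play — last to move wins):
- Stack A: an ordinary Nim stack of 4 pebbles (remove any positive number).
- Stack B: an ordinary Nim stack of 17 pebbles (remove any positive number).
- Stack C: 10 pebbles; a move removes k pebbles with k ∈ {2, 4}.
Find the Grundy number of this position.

Stack A is a plain Nim stack of size 4, so its Grundy value is 4.
Stack B is a plain Nim stack of size 17, so its Grundy value is 17.
Grundy values for stack C (subtraction set {2, 4}):
k:     0  1  2  3  4  5  6  7  8  9 10
g(k):  0  0  1  1  2  2  0  0  1  1  2
So g(10) = 2.
The value of a disjunctive sum is the nim-sum of the parts.
Combined value = 4 XOR 17 XOR 2 = 23.

23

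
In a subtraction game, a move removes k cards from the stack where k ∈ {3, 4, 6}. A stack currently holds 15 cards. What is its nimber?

Build the Grundy sequence with g(k) = mex{g(k−s) : s ∈ {3, 4, 6}, s ≤ k}:
k:     0  1  2  3  4  5  6  7  8  9 10 11 12 13 14 15
g(k):  0  0  0  1  1  1  2  2  2  0  0  0  1  1  1  2
So g(15) = 2.

2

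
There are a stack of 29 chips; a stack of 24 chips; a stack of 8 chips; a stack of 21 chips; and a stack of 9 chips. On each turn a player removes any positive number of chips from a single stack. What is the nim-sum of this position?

17

Bitwise XOR of the heap sizes:
  11101  (29)
  11000  (24)
  01000  (8)
  10101  (21)
  01001  (9)
  -----
  10001  (17)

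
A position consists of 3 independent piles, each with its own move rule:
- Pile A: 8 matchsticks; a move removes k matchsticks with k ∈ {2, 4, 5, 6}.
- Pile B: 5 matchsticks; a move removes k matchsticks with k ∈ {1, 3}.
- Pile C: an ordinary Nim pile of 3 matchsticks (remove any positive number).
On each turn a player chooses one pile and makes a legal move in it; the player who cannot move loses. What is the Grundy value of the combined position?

2

Grundy values for pile A (subtraction set {2, 4, 5, 6}):
k:     0  1  2  3  4  5  6  7  8
g(k):  0  0  1  1  2  2  3  3  0
So g(8) = 0.
For pile B, compute g(0), g(1), … with moves {1, 3}:
k:     0  1  2  3  4  5
g(k):  0  1  0  1  0  1
So g(5) = 1.
Pile C is a plain Nim pile of size 3, so its Grundy value is 3.
By the Sprague-Grundy theorem, the Grundy value of a sum of independent games is the XOR of the component values.
Combined value = 0 XOR 1 XOR 3 = 2.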